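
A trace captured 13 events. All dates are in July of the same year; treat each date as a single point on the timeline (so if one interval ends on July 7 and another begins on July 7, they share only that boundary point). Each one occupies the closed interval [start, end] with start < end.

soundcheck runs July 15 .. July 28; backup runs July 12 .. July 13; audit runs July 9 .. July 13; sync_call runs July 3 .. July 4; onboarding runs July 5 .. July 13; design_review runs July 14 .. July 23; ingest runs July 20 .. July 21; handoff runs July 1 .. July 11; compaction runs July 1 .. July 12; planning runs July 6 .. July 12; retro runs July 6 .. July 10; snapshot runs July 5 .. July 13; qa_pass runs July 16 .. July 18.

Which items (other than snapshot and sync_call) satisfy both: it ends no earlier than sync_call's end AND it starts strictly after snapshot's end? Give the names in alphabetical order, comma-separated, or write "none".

Conditions: its end is no earlier than sync_call's end (X.end >= July 4) AND its start is strictly after snapshot's end (X.start > July 13).
audit: end July 13 >= July 4? ✓; start July 9 > July 13? ✗ → no.
backup: end July 13 >= July 4? ✓; start July 12 > July 13? ✗ → no.
compaction: end July 12 >= July 4? ✓; start July 1 > July 13? ✗ → no.
design_review: end July 23 >= July 4? ✓; start July 14 > July 13? ✓ → yes.
handoff: end July 11 >= July 4? ✓; start July 1 > July 13? ✗ → no.
ingest: end July 21 >= July 4? ✓; start July 20 > July 13? ✓ → yes.
onboarding: end July 13 >= July 4? ✓; start July 5 > July 13? ✗ → no.
planning: end July 12 >= July 4? ✓; start July 6 > July 13? ✗ → no.
qa_pass: end July 18 >= July 4? ✓; start July 16 > July 13? ✓ → yes.
retro: end July 10 >= July 4? ✓; start July 6 > July 13? ✗ → no.
soundcheck: end July 28 >= July 4? ✓; start July 15 > July 13? ✓ → yes.
Result: design_review, ingest, qa_pass, soundcheck.

design_review, ingest, qa_pass, soundcheck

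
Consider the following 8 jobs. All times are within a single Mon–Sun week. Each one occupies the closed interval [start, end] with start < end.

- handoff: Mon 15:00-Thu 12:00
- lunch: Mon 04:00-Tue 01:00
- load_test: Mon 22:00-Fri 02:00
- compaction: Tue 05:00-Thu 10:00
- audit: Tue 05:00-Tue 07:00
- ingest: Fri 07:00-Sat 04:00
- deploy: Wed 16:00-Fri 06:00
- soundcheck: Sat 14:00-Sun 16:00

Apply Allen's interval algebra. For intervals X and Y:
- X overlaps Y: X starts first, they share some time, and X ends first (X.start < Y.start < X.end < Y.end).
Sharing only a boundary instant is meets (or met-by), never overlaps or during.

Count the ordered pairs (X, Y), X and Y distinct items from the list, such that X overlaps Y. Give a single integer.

Checking all 56 ordered pairs for relation 'overlaps'; matching pairs in alphabetical order:
(compaction, deploy): compaction overlaps deploy ✓
(handoff, deploy): handoff overlaps deploy ✓
(handoff, load_test): handoff overlaps load_test ✓
(load_test, deploy): load_test overlaps deploy ✓
(lunch, handoff): lunch overlaps handoff ✓
(lunch, load_test): lunch overlaps load_test ✓
Count: 6.

6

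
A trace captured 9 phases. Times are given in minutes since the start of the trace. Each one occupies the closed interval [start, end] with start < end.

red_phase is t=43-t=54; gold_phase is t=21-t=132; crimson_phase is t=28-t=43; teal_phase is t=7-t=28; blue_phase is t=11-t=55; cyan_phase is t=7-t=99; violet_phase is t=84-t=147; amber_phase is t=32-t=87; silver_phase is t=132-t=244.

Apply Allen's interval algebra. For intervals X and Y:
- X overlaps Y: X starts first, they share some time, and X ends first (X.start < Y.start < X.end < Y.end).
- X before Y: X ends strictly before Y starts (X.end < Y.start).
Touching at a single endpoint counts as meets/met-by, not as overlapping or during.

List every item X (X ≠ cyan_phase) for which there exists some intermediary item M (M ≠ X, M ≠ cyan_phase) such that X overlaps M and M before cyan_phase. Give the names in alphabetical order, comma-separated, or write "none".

Target cyan_phase = [t=7, t=99].
Intermediaries M with M before cyan_phase: none.
Union: none.

none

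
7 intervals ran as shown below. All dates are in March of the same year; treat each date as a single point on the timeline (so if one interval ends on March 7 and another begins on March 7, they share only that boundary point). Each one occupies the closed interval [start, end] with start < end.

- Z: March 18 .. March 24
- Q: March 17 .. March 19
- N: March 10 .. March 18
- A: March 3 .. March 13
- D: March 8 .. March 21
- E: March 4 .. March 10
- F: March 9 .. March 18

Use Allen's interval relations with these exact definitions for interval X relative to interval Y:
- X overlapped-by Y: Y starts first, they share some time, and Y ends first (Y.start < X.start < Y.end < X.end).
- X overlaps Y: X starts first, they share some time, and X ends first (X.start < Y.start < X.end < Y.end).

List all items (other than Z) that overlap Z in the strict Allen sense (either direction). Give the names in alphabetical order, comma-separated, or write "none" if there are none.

Target Z = [March 18, March 24].
A [March 3, March 13] → before → no.
D [March 8, March 21] → overlaps → yes.
E [March 4, March 10] → before → no.
F [March 9, March 18] → meets → no.
N [March 10, March 18] → meets → no.
Q [March 17, March 19] → overlaps → yes.
Result: D, Q.

D, Q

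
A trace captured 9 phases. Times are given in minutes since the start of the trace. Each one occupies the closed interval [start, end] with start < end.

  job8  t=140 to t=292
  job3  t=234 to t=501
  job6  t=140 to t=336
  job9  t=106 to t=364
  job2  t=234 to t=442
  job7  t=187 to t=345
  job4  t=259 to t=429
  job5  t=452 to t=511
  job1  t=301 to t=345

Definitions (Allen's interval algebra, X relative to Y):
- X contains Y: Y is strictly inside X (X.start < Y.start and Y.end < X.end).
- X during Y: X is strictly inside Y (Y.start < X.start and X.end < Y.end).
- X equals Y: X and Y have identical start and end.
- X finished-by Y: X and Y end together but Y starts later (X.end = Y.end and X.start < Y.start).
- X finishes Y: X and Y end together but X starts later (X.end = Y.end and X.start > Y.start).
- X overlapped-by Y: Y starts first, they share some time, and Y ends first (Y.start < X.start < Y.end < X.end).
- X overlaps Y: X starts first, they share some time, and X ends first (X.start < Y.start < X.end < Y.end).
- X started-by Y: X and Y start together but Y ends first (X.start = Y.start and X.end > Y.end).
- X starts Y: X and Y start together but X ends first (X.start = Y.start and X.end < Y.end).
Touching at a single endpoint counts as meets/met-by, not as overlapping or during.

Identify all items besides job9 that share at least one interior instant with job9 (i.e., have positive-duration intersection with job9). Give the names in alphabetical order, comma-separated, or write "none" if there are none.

job1, job2, job3, job4, job6, job7, job8

Target job9 = [t=106, t=364].
job1 [t=301, t=345] → during → yes.
job2 [t=234, t=442] → overlapped-by → yes.
job3 [t=234, t=501] → overlapped-by → yes.
job4 [t=259, t=429] → overlapped-by → yes.
job5 [t=452, t=511] → after → no.
job6 [t=140, t=336] → during → yes.
job7 [t=187, t=345] → during → yes.
job8 [t=140, t=292] → during → yes.
Result: job1, job2, job3, job4, job6, job7, job8.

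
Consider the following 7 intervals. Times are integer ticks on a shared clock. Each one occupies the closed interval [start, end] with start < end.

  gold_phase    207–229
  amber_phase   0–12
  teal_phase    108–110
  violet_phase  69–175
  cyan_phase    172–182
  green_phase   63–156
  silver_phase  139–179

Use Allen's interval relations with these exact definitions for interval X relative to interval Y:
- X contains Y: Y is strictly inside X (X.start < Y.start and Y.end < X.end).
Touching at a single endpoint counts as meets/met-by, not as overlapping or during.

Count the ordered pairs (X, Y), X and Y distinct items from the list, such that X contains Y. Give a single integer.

2

Checking all 42 ordered pairs for relation 'contains'; matching pairs in alphabetical order:
(green_phase, teal_phase): green_phase contains teal_phase ✓
(violet_phase, teal_phase): violet_phase contains teal_phase ✓
Count: 2.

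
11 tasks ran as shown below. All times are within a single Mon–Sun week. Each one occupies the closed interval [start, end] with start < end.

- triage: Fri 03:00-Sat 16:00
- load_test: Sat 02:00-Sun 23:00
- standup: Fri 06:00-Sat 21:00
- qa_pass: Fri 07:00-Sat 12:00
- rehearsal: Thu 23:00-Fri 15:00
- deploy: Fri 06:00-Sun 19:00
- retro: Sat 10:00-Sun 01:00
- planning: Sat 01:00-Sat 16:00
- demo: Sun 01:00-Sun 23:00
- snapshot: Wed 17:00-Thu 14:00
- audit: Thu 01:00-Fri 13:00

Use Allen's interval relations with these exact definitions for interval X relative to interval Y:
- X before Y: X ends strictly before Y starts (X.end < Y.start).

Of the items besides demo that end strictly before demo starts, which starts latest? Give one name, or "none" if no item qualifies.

Target demo = [Sun 01:00, Sun 23:00].
audit [Thu 01:00, Fri 13:00] → before → candidate.
deploy [Fri 06:00, Sun 19:00] → overlaps → excluded.
load_test [Sat 02:00, Sun 23:00] → finished-by → excluded.
planning [Sat 01:00, Sat 16:00] → before → candidate.
qa_pass [Fri 07:00, Sat 12:00] → before → candidate.
rehearsal [Thu 23:00, Fri 15:00] → before → candidate.
retro [Sat 10:00, Sun 01:00] → meets → excluded.
snapshot [Wed 17:00, Thu 14:00] → before → candidate.
standup [Fri 06:00, Sat 21:00] → before → candidate.
triage [Fri 03:00, Sat 16:00] → before → candidate.
Among candidates, latest start is Sat 01:00 → planning.

planning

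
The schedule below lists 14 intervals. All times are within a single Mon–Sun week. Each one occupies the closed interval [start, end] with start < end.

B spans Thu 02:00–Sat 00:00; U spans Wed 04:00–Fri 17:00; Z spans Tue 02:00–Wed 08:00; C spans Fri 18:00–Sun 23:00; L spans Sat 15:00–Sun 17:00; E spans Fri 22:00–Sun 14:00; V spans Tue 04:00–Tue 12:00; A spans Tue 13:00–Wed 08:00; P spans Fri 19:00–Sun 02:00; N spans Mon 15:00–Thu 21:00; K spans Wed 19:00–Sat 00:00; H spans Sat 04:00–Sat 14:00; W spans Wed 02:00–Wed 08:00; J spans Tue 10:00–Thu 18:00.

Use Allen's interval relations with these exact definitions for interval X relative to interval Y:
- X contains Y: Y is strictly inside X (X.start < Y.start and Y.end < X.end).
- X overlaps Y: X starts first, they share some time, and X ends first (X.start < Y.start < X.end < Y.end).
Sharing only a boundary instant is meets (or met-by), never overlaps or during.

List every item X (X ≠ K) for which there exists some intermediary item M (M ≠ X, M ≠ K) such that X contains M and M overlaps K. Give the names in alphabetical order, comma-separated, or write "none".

Target K = [Wed 19:00, Sat 00:00].
Intermediaries M with M overlaps K: J, N, U.
Via J — items with X contains J: N.
Via N — items with X contains N: none.
Via U — items with X contains U: none.
Union: N.

N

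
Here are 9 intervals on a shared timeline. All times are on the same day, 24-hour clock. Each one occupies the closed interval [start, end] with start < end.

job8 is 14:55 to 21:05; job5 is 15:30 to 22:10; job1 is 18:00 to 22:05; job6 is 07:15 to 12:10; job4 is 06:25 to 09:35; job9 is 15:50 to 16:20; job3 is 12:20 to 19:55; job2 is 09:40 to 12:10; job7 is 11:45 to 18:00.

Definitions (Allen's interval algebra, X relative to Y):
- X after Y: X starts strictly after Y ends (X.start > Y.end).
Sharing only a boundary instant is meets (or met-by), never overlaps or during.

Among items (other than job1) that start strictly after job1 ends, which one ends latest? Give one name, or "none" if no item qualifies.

none

Target job1 = [18:00, 22:05].
job2 [09:40, 12:10] → before → excluded.
job3 [12:20, 19:55] → overlaps → excluded.
job4 [06:25, 09:35] → before → excluded.
job5 [15:30, 22:10] → contains → excluded.
job6 [07:15, 12:10] → before → excluded.
job7 [11:45, 18:00] → meets → excluded.
job8 [14:55, 21:05] → overlaps → excluded.
job9 [15:50, 16:20] → before → excluded.
No candidates → none.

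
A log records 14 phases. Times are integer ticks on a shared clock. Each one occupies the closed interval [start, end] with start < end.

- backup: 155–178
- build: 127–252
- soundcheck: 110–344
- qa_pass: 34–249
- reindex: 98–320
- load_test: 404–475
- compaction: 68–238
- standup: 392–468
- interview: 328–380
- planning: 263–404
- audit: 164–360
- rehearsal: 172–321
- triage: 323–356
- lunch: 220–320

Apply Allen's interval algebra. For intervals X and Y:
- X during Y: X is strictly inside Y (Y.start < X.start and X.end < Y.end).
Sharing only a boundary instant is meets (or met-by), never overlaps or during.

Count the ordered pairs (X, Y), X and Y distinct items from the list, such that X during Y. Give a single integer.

16

Checking all 182 ordered pairs for relation 'during'; matching pairs in alphabetical order:
(backup, build): backup during build ✓
(backup, compaction): backup during compaction ✓
(backup, qa_pass): backup during qa_pass ✓
(backup, reindex): backup during reindex ✓
(backup, soundcheck): backup during soundcheck ✓
(build, reindex): build during reindex ✓
(build, soundcheck): build during soundcheck ✓
(compaction, qa_pass): compaction during qa_pass ✓
(interview, planning): interview during planning ✓
(lunch, audit): lunch during audit ✓
(lunch, rehearsal): lunch during rehearsal ✓
(lunch, soundcheck): lunch during soundcheck ✓
(rehearsal, audit): rehearsal during audit ✓
(rehearsal, soundcheck): rehearsal during soundcheck ✓
(triage, audit): triage during audit ✓
(triage, planning): triage during planning ✓
Count: 16.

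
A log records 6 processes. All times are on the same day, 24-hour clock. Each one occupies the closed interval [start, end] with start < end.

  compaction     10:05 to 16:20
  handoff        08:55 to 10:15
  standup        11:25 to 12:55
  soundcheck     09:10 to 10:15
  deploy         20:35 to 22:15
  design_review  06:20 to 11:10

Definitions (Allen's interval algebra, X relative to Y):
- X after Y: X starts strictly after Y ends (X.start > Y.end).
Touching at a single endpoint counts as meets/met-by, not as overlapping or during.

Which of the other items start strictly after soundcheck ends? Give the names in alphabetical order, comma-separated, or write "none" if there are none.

Target soundcheck = [09:10, 10:15].
compaction [10:05, 16:20] → overlapped-by → no.
deploy [20:35, 22:15] → after → yes.
design_review [06:20, 11:10] → contains → no.
handoff [08:55, 10:15] → finished-by → no.
standup [11:25, 12:55] → after → yes.
Result: deploy, standup.

deploy, standup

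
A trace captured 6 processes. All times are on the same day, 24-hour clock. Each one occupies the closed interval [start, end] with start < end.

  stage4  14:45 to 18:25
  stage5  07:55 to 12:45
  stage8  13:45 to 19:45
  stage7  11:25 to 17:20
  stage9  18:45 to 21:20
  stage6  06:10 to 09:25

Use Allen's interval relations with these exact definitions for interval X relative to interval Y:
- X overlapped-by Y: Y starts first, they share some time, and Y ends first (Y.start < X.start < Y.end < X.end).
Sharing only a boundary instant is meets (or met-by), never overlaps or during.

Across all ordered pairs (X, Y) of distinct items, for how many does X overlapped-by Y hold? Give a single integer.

Checking all 30 ordered pairs for relation 'overlapped-by'; matching pairs in alphabetical order:
(stage4, stage7): stage4 overlapped-by stage7 ✓
(stage5, stage6): stage5 overlapped-by stage6 ✓
(stage7, stage5): stage7 overlapped-by stage5 ✓
(stage8, stage7): stage8 overlapped-by stage7 ✓
(stage9, stage8): stage9 overlapped-by stage8 ✓
Count: 5.

5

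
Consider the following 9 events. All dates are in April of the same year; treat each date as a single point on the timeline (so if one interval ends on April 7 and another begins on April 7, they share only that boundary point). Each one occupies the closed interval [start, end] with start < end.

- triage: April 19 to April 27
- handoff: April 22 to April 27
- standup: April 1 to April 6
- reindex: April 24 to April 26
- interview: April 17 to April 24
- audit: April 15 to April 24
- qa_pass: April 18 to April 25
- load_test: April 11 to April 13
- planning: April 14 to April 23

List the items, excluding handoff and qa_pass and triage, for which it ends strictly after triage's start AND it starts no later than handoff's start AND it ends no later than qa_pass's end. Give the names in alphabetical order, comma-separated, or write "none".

audit, interview, planning

Conditions: its end is strictly after triage's start (X.end > April 19) AND its start is no later than handoff's start (X.start <= April 22) AND its end is no later than qa_pass's end (X.end <= April 25).
audit: end April 24 > April 19? ✓; start April 15 <= April 22? ✓; end April 24 <= April 25? ✓ → yes.
interview: end April 24 > April 19? ✓; start April 17 <= April 22? ✓; end April 24 <= April 25? ✓ → yes.
load_test: end April 13 > April 19? ✗; start April 11 <= April 22? ✓; end April 13 <= April 25? ✓ → no.
planning: end April 23 > April 19? ✓; start April 14 <= April 22? ✓; end April 23 <= April 25? ✓ → yes.
reindex: end April 26 > April 19? ✓; start April 24 <= April 22? ✗; end April 26 <= April 25? ✗ → no.
standup: end April 6 > April 19? ✗; start April 1 <= April 22? ✓; end April 6 <= April 25? ✓ → no.
Result: audit, interview, planning.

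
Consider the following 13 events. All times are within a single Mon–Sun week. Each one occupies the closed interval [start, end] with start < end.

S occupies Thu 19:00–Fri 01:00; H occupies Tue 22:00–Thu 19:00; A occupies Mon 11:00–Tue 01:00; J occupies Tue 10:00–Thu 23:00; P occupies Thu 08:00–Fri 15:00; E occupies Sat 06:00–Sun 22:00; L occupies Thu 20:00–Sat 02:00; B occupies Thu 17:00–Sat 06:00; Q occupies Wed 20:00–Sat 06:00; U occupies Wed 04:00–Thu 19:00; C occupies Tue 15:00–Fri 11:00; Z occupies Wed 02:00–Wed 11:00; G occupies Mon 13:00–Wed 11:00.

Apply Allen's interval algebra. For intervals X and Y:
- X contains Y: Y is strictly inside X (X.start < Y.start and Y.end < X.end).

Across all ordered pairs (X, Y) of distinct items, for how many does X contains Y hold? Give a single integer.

Checking all 156 ordered pairs for relation 'contains'; matching pairs in alphabetical order:
(B, L): B contains L ✓
(B, S): B contains S ✓
(C, H): C contains H ✓
(C, S): C contains S ✓
(C, U): C contains U ✓
(C, Z): C contains Z ✓
(H, Z): H contains Z ✓
(J, H): J contains H ✓
(J, U): J contains U ✓
(J, Z): J contains Z ✓
(P, S): P contains S ✓
(Q, L): Q contains L ✓
(Q, P): Q contains P ✓
(Q, S): Q contains S ✓
Count: 14.

14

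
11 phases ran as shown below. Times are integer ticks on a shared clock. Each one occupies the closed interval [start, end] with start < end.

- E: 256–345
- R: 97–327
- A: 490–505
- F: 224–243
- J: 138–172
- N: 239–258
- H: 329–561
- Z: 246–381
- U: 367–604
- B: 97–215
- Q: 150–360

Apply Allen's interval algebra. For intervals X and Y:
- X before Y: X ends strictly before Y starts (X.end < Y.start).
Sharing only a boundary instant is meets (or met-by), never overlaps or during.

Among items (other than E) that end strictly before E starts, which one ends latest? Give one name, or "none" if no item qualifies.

Target E = [256, 345].
A [490, 505] → after → excluded.
B [97, 215] → before → candidate.
F [224, 243] → before → candidate.
H [329, 561] → overlapped-by → excluded.
J [138, 172] → before → candidate.
N [239, 258] → overlaps → excluded.
Q [150, 360] → contains → excluded.
R [97, 327] → overlaps → excluded.
U [367, 604] → after → excluded.
Z [246, 381] → contains → excluded.
Among candidates, latest end is 243 → F.

F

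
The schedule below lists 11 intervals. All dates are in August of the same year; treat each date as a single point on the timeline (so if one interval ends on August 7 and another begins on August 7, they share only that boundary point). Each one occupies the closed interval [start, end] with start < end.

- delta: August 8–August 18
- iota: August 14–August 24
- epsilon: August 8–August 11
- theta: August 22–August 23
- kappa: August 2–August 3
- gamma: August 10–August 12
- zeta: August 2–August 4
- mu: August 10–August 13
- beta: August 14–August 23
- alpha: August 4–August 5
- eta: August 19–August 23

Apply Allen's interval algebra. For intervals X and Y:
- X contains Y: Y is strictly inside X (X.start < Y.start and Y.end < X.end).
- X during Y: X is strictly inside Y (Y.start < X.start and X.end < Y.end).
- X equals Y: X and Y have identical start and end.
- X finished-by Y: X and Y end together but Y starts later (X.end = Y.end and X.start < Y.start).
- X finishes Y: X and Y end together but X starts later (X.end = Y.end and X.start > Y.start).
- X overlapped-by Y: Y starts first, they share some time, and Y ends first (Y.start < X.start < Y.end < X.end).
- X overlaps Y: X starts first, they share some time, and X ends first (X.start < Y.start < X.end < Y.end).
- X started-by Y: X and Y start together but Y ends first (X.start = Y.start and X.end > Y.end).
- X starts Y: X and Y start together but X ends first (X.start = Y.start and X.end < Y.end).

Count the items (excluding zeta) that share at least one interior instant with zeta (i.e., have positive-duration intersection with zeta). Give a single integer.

1

Target zeta = [August 2, August 4].
alpha [August 4, August 5] → met-by → no.
beta [August 14, August 23] → after → no.
delta [August 8, August 18] → after → no.
epsilon [August 8, August 11] → after → no.
eta [August 19, August 23] → after → no.
gamma [August 10, August 12] → after → no.
iota [August 14, August 24] → after → no.
kappa [August 2, August 3] → starts → counts.
mu [August 10, August 13] → after → no.
theta [August 22, August 23] → after → no.
Total: 1.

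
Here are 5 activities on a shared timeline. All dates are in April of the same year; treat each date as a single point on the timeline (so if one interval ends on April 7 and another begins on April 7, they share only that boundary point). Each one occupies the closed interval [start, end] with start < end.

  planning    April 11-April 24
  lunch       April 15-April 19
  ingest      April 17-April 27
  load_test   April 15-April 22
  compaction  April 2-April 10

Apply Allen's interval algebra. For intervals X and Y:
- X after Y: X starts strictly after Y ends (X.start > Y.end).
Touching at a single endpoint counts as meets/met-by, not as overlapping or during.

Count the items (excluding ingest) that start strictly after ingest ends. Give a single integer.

Target ingest = [April 17, April 27].
compaction [April 2, April 10] → before → no.
load_test [April 15, April 22] → overlaps → no.
lunch [April 15, April 19] → overlaps → no.
planning [April 11, April 24] → overlaps → no.
Total: 0.

0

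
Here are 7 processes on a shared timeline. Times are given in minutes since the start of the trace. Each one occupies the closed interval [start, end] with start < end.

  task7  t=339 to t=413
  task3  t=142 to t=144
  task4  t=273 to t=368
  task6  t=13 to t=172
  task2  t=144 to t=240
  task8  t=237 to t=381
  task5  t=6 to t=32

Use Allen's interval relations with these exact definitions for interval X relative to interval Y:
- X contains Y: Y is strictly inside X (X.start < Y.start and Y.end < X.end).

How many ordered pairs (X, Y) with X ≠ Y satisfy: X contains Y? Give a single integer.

2

Checking all 42 ordered pairs for relation 'contains'; matching pairs in alphabetical order:
(task6, task3): task6 contains task3 ✓
(task8, task4): task8 contains task4 ✓
Count: 2.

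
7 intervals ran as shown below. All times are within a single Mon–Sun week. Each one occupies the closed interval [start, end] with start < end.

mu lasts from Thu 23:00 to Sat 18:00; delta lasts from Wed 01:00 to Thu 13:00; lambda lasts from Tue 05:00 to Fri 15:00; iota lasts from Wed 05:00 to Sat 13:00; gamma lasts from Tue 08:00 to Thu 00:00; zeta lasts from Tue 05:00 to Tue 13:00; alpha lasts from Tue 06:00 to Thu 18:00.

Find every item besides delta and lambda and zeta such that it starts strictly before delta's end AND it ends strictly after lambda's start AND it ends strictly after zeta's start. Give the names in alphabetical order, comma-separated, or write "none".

Conditions: its start is strictly before delta's end (X.start < Thu 13:00) AND its end is strictly after lambda's start (X.end > Tue 05:00) AND its end is strictly after zeta's start (X.end > Tue 05:00).
alpha: start Tue 06:00 < Thu 13:00? ✓; end Thu 18:00 > Tue 05:00? ✓; end Thu 18:00 > Tue 05:00? ✓ → yes.
gamma: start Tue 08:00 < Thu 13:00? ✓; end Thu 00:00 > Tue 05:00? ✓; end Thu 00:00 > Tue 05:00? ✓ → yes.
iota: start Wed 05:00 < Thu 13:00? ✓; end Sat 13:00 > Tue 05:00? ✓; end Sat 13:00 > Tue 05:00? ✓ → yes.
mu: start Thu 23:00 < Thu 13:00? ✗; end Sat 18:00 > Tue 05:00? ✓; end Sat 18:00 > Tue 05:00? ✓ → no.
Result: alpha, gamma, iota.

alpha, gamma, iota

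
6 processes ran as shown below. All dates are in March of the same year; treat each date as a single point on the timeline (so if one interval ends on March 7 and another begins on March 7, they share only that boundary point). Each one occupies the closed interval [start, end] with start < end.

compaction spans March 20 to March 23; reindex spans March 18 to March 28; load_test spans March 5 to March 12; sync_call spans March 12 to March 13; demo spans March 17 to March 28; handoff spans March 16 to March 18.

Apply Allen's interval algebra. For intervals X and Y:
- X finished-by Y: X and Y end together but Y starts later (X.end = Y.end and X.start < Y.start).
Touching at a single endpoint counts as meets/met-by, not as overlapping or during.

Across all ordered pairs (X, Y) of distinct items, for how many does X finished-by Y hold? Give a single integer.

Checking all 30 ordered pairs for relation 'finished-by'; matching pairs in alphabetical order:
(demo, reindex): demo finished-by reindex ✓
Count: 1.

1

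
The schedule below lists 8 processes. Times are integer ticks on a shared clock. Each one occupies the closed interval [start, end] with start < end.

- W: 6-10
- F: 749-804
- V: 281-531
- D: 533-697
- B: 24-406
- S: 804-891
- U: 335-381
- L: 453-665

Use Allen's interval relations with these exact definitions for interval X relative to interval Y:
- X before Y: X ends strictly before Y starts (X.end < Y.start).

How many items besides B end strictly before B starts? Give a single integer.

Target B = [24, 406].
D [533, 697] → after → no.
F [749, 804] → after → no.
L [453, 665] → after → no.
S [804, 891] → after → no.
U [335, 381] → during → no.
V [281, 531] → overlapped-by → no.
W [6, 10] → before → counts.
Total: 1.

1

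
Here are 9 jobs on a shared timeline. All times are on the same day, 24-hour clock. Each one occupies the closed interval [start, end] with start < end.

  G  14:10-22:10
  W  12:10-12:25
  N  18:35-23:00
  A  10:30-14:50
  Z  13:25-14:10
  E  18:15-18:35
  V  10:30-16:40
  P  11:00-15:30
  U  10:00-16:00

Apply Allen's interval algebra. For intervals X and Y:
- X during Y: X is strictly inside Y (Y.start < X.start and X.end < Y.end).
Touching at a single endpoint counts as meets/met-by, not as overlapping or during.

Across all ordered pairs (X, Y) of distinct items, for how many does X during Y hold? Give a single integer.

12

Checking all 72 ordered pairs for relation 'during'; matching pairs in alphabetical order:
(A, U): A during U ✓
(E, G): E during G ✓
(P, U): P during U ✓
(P, V): P during V ✓
(W, A): W during A ✓
(W, P): W during P ✓
(W, U): W during U ✓
(W, V): W during V ✓
(Z, A): Z during A ✓
(Z, P): Z during P ✓
(Z, U): Z during U ✓
(Z, V): Z during V ✓
Count: 12.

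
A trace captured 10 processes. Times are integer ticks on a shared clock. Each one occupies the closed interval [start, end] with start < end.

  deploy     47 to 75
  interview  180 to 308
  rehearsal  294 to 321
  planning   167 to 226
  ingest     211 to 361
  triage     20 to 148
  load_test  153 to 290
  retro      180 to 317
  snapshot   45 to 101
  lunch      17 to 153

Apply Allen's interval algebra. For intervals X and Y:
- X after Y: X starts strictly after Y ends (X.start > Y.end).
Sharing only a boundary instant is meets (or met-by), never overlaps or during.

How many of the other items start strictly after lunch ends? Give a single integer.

Target lunch = [17, 153].
deploy [47, 75] → during → no.
ingest [211, 361] → after → counts.
interview [180, 308] → after → counts.
load_test [153, 290] → met-by → no.
planning [167, 226] → after → counts.
rehearsal [294, 321] → after → counts.
retro [180, 317] → after → counts.
snapshot [45, 101] → during → no.
triage [20, 148] → during → no.
Total: 5.

5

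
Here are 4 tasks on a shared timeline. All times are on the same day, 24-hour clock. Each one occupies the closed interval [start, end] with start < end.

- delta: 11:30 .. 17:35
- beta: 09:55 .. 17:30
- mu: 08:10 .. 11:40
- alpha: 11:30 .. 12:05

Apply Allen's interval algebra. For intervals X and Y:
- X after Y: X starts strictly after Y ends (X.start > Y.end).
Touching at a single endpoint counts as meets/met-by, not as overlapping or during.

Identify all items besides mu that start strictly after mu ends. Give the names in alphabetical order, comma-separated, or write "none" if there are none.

none

Target mu = [08:10, 11:40].
alpha [11:30, 12:05] → overlapped-by → no.
beta [09:55, 17:30] → overlapped-by → no.
delta [11:30, 17:35] → overlapped-by → no.
Result: none.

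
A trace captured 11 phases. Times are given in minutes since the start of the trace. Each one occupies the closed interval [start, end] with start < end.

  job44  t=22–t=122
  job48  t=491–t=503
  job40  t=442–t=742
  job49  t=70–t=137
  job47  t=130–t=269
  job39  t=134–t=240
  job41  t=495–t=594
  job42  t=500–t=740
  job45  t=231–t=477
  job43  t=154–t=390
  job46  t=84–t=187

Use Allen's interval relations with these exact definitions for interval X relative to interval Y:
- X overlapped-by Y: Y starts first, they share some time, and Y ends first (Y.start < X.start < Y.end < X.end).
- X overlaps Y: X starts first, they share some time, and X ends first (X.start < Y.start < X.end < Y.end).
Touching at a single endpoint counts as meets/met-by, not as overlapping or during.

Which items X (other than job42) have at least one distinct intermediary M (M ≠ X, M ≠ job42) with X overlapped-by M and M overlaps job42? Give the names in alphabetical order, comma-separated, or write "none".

Target job42 = [t=500, t=740].
Intermediaries M with M overlaps job42: job41, job48.
Via job41 — items with X overlapped-by job41: none.
Via job48 — items with X overlapped-by job48: job41.
Union: job41.

job41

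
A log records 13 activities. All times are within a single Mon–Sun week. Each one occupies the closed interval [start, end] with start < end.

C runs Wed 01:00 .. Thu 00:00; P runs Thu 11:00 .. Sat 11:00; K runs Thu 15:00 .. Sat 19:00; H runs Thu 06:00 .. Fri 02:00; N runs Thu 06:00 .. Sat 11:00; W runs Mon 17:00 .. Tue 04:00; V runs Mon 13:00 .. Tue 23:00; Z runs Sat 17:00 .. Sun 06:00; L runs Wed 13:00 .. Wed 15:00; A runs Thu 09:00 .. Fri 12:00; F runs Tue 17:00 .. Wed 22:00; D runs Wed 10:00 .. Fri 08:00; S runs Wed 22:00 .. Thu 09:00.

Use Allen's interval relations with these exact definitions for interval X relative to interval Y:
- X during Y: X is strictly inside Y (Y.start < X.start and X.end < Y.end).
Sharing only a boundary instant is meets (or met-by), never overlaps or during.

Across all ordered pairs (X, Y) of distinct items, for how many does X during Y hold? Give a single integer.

Checking all 156 ordered pairs for relation 'during'; matching pairs in alphabetical order:
(A, N): A during N ✓
(H, D): H during D ✓
(L, C): L during C ✓
(L, D): L during D ✓
(L, F): L during F ✓
(S, D): S during D ✓
(W, V): W during V ✓
Count: 7.

7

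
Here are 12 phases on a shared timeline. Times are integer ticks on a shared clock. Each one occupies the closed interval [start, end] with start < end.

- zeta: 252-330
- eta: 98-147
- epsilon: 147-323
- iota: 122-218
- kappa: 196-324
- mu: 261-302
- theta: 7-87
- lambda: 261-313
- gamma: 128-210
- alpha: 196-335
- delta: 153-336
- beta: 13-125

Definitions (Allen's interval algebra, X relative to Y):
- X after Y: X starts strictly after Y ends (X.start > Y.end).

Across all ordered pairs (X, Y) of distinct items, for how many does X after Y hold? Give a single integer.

30

Checking all 132 ordered pairs for relation 'after'; matching pairs in alphabetical order:
(alpha, beta): alpha after beta ✓
(alpha, eta): alpha after eta ✓
(alpha, theta): alpha after theta ✓
(delta, beta): delta after beta ✓
(delta, eta): delta after eta ✓
(delta, theta): delta after theta ✓
(epsilon, beta): epsilon after beta ✓
(epsilon, theta): epsilon after theta ✓
(eta, theta): eta after theta ✓
(gamma, beta): gamma after beta ✓
(gamma, theta): gamma after theta ✓
(iota, theta): iota after theta ✓
(kappa, beta): kappa after beta ✓
(kappa, eta): kappa after eta ✓
(kappa, theta): kappa after theta ✓
(lambda, beta): lambda after beta ✓
(lambda, eta): lambda after eta ✓
(lambda, gamma): lambda after gamma ✓
(lambda, iota): lambda after iota ✓
(lambda, theta): lambda after theta ✓
(mu, beta): mu after beta ✓
(mu, eta): mu after eta ✓
(mu, gamma): mu after gamma ✓
(mu, iota): mu after iota ✓
... plus 6 further pairs not listed.
Count: 30.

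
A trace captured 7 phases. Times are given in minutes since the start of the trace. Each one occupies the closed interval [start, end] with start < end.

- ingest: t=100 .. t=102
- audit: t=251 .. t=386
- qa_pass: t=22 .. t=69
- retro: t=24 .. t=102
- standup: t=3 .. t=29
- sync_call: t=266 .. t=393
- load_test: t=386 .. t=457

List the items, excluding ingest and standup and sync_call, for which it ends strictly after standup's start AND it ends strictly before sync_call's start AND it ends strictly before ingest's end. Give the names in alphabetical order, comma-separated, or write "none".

Conditions: its end is strictly after standup's start (X.end > t=3) AND its end is strictly before sync_call's start (X.end < t=266) AND its end is strictly before ingest's end (X.end < t=102).
audit: end t=386 > t=3? ✓; end t=386 < t=266? ✗; end t=386 < t=102? ✗ → no.
load_test: end t=457 > t=3? ✓; end t=457 < t=266? ✗; end t=457 < t=102? ✗ → no.
qa_pass: end t=69 > t=3? ✓; end t=69 < t=266? ✓; end t=69 < t=102? ✓ → yes.
retro: end t=102 > t=3? ✓; end t=102 < t=266? ✓; end t=102 < t=102? ✗ → no.
Result: qa_pass.

qa_pass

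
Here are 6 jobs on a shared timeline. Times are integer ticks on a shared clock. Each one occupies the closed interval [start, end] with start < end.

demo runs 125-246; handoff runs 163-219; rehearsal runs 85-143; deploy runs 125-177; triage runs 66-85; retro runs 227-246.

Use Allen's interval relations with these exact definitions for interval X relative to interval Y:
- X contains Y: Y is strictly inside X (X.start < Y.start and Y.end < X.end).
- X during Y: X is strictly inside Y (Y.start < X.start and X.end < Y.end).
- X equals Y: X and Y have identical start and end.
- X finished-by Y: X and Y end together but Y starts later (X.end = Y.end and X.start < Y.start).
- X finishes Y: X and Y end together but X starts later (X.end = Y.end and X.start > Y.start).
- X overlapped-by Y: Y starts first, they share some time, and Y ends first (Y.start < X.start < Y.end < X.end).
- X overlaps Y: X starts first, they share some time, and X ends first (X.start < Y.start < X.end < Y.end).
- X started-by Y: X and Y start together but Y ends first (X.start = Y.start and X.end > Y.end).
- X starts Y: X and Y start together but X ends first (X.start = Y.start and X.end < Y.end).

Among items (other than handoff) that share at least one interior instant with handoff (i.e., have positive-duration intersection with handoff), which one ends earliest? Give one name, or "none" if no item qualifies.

deploy

Target handoff = [163, 219].
demo [125, 246] → contains → candidate.
deploy [125, 177] → overlaps → candidate.
rehearsal [85, 143] → before → excluded.
retro [227, 246] → after → excluded.
triage [66, 85] → before → excluded.
Among candidates, earliest end is 177 → deploy.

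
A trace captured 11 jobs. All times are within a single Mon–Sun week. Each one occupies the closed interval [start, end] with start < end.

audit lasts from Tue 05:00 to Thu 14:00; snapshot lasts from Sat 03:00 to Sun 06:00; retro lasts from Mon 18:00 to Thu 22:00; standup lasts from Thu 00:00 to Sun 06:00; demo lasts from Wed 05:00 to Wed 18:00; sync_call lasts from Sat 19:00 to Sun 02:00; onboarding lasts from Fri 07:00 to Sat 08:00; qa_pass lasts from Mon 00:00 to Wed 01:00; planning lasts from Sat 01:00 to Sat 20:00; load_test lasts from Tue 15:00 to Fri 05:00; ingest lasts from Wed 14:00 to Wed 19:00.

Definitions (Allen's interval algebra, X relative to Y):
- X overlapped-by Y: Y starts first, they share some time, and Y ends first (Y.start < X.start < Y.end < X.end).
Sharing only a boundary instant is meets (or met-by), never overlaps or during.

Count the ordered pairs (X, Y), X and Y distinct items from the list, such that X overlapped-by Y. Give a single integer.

13

Checking all 110 ordered pairs for relation 'overlapped-by'; matching pairs in alphabetical order:
(audit, qa_pass): audit overlapped-by qa_pass ✓
(ingest, demo): ingest overlapped-by demo ✓
(load_test, audit): load_test overlapped-by audit ✓
(load_test, qa_pass): load_test overlapped-by qa_pass ✓
(load_test, retro): load_test overlapped-by retro ✓
(planning, onboarding): planning overlapped-by onboarding ✓
(retro, qa_pass): retro overlapped-by qa_pass ✓
(snapshot, onboarding): snapshot overlapped-by onboarding ✓
(snapshot, planning): snapshot overlapped-by planning ✓
(standup, audit): standup overlapped-by audit ✓
(standup, load_test): standup overlapped-by load_test ✓
(standup, retro): standup overlapped-by retro ✓
(sync_call, planning): sync_call overlapped-by planning ✓
Count: 13.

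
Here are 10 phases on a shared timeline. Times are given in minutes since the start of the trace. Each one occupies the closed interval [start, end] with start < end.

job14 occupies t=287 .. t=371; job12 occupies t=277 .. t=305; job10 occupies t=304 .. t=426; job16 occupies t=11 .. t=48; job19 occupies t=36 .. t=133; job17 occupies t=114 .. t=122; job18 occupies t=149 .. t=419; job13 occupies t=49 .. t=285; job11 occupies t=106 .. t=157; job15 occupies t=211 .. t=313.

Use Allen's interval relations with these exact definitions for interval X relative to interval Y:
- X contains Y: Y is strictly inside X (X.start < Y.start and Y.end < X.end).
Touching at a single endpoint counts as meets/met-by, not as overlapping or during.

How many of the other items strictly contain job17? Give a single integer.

3

Target job17 = [t=114, t=122].
job10 [t=304, t=426] → after → no.
job11 [t=106, t=157] → contains → counts.
job12 [t=277, t=305] → after → no.
job13 [t=49, t=285] → contains → counts.
job14 [t=287, t=371] → after → no.
job15 [t=211, t=313] → after → no.
job16 [t=11, t=48] → before → no.
job18 [t=149, t=419] → after → no.
job19 [t=36, t=133] → contains → counts.
Total: 3.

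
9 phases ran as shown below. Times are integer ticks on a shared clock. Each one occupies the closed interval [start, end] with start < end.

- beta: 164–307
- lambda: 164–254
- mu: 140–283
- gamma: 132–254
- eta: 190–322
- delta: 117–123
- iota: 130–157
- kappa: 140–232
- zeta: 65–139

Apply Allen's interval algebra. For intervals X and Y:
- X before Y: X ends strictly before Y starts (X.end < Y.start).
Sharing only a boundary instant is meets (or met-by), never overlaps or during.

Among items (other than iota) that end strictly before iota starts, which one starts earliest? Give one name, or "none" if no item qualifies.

Target iota = [130, 157].
beta [164, 307] → after → excluded.
delta [117, 123] → before → candidate.
eta [190, 322] → after → excluded.
gamma [132, 254] → overlapped-by → excluded.
kappa [140, 232] → overlapped-by → excluded.
lambda [164, 254] → after → excluded.
mu [140, 283] → overlapped-by → excluded.
zeta [65, 139] → overlaps → excluded.
Among candidates, earliest start is 117 → delta.

delta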